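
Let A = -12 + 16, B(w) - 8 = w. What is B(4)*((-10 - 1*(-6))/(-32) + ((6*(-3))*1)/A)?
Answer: -105/2 ≈ -52.500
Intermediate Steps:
B(w) = 8 + w
A = 4
B(4)*((-10 - 1*(-6))/(-32) + ((6*(-3))*1)/A) = (8 + 4)*((-10 - 1*(-6))/(-32) + ((6*(-3))*1)/4) = 12*((-10 + 6)*(-1/32) - 18*1*(¼)) = 12*(-4*(-1/32) - 18*¼) = 12*(⅛ - 9/2) = 12*(-35/8) = -105/2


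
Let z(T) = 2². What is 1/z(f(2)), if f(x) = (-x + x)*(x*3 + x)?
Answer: ¼ ≈ 0.25000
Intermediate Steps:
f(x) = 0 (f(x) = 0*(3*x + x) = 0*(4*x) = 0)
z(T) = 4
1/z(f(2)) = 1/4 = ¼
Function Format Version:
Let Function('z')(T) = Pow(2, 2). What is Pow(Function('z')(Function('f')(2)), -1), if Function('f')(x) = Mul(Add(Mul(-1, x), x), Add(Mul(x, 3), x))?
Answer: Rational(1, 4) ≈ 0.25000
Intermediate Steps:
Function('f')(x) = 0 (Function('f')(x) = Mul(0, Add(Mul(3, x), x)) = Mul(0, Mul(4, x)) = 0)
Function('z')(T) = 4
Pow(Function('z')(Function('f')(2)), -1) = Pow(4, -1) = Rational(1, 4)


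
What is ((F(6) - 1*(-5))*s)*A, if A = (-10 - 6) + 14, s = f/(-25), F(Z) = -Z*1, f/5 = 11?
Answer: -22/5 ≈ -4.4000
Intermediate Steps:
f = 55 (f = 5*11 = 55)
F(Z) = -Z
s = -11/5 (s = 55/(-25) = 55*(-1/25) = -11/5 ≈ -2.2000)
A = -2 (A = -16 + 14 = -2)
((F(6) - 1*(-5))*s)*A = ((-1*6 - 1*(-5))*(-11/5))*(-2) = ((-6 + 5)*(-11/5))*(-2) = -1*(-11/5)*(-2) = (11/5)*(-2) = -22/5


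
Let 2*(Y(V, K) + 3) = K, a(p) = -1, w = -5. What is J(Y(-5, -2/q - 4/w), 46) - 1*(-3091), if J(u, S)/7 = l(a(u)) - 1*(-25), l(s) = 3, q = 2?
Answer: 3287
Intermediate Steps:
Y(V, K) = -3 + K/2
J(u, S) = 196 (J(u, S) = 7*(3 - 1*(-25)) = 7*(3 + 25) = 7*28 = 196)
J(Y(-5, -2/q - 4/w), 46) - 1*(-3091) = 196 - 1*(-3091) = 196 + 3091 = 3287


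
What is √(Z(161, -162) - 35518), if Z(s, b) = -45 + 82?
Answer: I*√35481 ≈ 188.36*I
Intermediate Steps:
Z(s, b) = 37
√(Z(161, -162) - 35518) = √(37 - 35518) = √(-35481) = I*√35481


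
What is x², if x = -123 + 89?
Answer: 1156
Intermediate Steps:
x = -34
x² = (-34)² = 1156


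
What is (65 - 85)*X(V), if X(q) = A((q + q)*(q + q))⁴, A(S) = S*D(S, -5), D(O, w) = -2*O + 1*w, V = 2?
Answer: -2456500305920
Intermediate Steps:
D(O, w) = w - 2*O (D(O, w) = -2*O + w = w - 2*O)
A(S) = S*(-5 - 2*S)
X(q) = 256*q⁸*(5 + 8*q²)⁴ (X(q) = (-(q + q)*(q + q)*(5 + 2*((q + q)*(q + q))))⁴ = (-(2*q)*(2*q)*(5 + 2*((2*q)*(2*q))))⁴ = (-4*q²*(5 + 2*(4*q²)))⁴ = (-4*q²*(5 + 8*q²))⁴ = 256*q⁸*(5 + 8*q²)⁴)
(65 - 85)*X(V) = (65 - 85)*(256*2⁸*(5 + 8*2²)⁴) = -5120*256*(5 + 8*4)⁴ = -5120*256*(5 + 32)⁴ = -5120*256*37⁴ = -5120*256*1874161 = -20*122825015296 = -2456500305920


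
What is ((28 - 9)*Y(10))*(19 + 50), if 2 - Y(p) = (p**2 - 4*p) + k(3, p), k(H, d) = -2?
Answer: -73416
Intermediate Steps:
Y(p) = 4 - p**2 + 4*p (Y(p) = 2 - ((p**2 - 4*p) - 2) = 2 - (-2 + p**2 - 4*p) = 2 + (2 - p**2 + 4*p) = 4 - p**2 + 4*p)
((28 - 9)*Y(10))*(19 + 50) = ((28 - 9)*(4 - 1*10**2 + 4*10))*(19 + 50) = (19*(4 - 1*100 + 40))*69 = (19*(4 - 100 + 40))*69 = (19*(-56))*69 = -1064*69 = -73416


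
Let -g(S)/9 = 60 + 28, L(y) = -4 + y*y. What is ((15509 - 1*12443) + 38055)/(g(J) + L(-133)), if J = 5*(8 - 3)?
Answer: 4569/1877 ≈ 2.4342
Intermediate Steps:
J = 25 (J = 5*5 = 25)
L(y) = -4 + y**2
g(S) = -792 (g(S) = -9*(60 + 28) = -9*88 = -792)
((15509 - 1*12443) + 38055)/(g(J) + L(-133)) = ((15509 - 1*12443) + 38055)/(-792 + (-4 + (-133)**2)) = ((15509 - 12443) + 38055)/(-792 + (-4 + 17689)) = (3066 + 38055)/(-792 + 17685) = 41121/16893 = 41121*(1/16893) = 4569/1877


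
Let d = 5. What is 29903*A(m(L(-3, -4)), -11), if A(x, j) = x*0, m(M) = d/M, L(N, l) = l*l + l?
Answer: 0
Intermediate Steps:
L(N, l) = l + l**2 (L(N, l) = l**2 + l = l + l**2)
m(M) = 5/M
A(x, j) = 0
29903*A(m(L(-3, -4)), -11) = 29903*0 = 0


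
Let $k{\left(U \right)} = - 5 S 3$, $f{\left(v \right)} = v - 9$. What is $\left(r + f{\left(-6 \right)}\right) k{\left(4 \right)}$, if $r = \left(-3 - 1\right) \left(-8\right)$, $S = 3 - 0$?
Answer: $-765$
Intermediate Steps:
$f{\left(v \right)} = -9 + v$
$S = 3$ ($S = 3 + 0 = 3$)
$k{\left(U \right)} = -45$ ($k{\left(U \right)} = \left(-5\right) 3 \cdot 3 = \left(-15\right) 3 = -45$)
$r = 32$ ($r = \left(-4\right) \left(-8\right) = 32$)
$\left(r + f{\left(-6 \right)}\right) k{\left(4 \right)} = \left(32 - 15\right) \left(-45\right) = 17 \left(-45\right) = -765$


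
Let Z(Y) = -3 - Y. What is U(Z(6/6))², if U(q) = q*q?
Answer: 256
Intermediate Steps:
U(q) = q²
U(Z(6/6))² = ((-3 - 6/6)²)² = ((-3 - 1*1)²)² = ((-3 - 1)²)² = ((-4)²)² = 16² = 256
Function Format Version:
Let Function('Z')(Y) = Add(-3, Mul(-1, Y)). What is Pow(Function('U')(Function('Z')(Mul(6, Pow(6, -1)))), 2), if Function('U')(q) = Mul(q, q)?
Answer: 256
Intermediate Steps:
Function('U')(q) = Pow(q, 2)
Pow(Function('U')(Function('Z')(Mul(6, Pow(6, -1)))), 2) = Pow(Pow(Add(-3, Mul(-1, Mul(6, Pow(6, -1)))), 2), 2) = Pow(Pow(Add(-3, Mul(-1, Mul(6, Rational(1, 6)))), 2), 2) = Pow(Pow(Add(-3, Mul(-1, 1)), 2), 2) = Pow(Pow(Add(-3, -1), 2), 2) = Pow(Pow(-4, 2), 2) = Pow(16, 2) = 256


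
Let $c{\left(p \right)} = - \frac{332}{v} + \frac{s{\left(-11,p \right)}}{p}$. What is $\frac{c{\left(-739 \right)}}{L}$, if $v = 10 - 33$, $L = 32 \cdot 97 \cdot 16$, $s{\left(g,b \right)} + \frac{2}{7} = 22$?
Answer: $\frac{428485}{1477243264} \approx 0.00029006$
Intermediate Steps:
$s{\left(g,b \right)} = \frac{152}{7}$ ($s{\left(g,b \right)} = - \frac{2}{7} + 22 = \frac{152}{7}$)
$L = 49664$ ($L = 3104 \cdot 16 = 49664$)
$v = -23$ ($v = 10 - 33 = -23$)
$c{\left(p \right)} = \frac{332}{23} + \frac{152}{7 p}$ ($c{\left(p \right)} = - \frac{332}{-23} + \frac{152}{7 p} = \left(-332\right) \left(- \frac{1}{23}\right) + \frac{152}{7 p} = \frac{332}{23} + \frac{152}{7 p}$)
$\frac{c{\left(-739 \right)}}{L} = \frac{\frac{4}{161} \frac{1}{-739} \left(874 + 581 \left(-739\right)\right)}{49664} = \frac{4}{161} \left(- \frac{1}{739}\right) \left(874 - 429359\right) \frac{1}{49664} = \frac{4}{161} \left(- \frac{1}{739}\right) \left(-428485\right) \frac{1}{49664} = \frac{1713940}{118979} \cdot \frac{1}{49664} = \frac{428485}{1477243264}$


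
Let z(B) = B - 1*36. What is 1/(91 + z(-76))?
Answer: -1/21 ≈ -0.047619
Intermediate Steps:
z(B) = -36 + B (z(B) = B - 36 = -36 + B)
1/(91 + z(-76)) = 1/(91 + (-36 - 76)) = 1/(91 - 112) = 1/(-21) = -1/21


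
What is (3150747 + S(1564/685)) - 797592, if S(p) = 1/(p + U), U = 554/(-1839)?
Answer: 5875137467145/2496706 ≈ 2.3532e+6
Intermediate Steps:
U = -554/1839 (U = 554*(-1/1839) = -554/1839 ≈ -0.30125)
S(p) = 1/(-554/1839 + p) (S(p) = 1/(p - 554/1839) = 1/(-554/1839 + p))
(3150747 + S(1564/685)) - 797592 = (3150747 + 1839/(-554 + 1839*(1564/685))) - 797592 = (3150747 + 1839/(-554 + 2876196/685)) - 797592 = (3150747 + 1839/(2496706/685)) - 797592 = (3150747 + 1839*(685/2496706)) - 797592 = (3150747 + 1259715/2496706) - 797592 = 7866490199097/2496706 - 797592 = 5875137467145/2496706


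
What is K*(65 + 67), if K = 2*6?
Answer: 1584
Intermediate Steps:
K = 12
K*(65 + 67) = 12*(65 + 67) = 12*132 = 1584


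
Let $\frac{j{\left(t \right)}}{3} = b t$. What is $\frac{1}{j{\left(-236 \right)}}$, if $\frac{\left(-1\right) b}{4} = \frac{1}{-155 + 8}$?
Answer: $- \frac{49}{944} \approx -0.051907$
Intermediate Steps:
$b = \frac{4}{147}$ ($b = - \frac{4}{-155 + 8} = - \frac{4}{-147} = \left(-4\right) \left(- \frac{1}{147}\right) = \frac{4}{147} \approx 0.027211$)
$j{\left(t \right)} = \frac{4 t}{49}$ ($j{\left(t \right)} = 3 \frac{4 t}{147} = \frac{4 t}{49}$)
$\frac{1}{j{\left(-236 \right)}} = \frac{1}{\frac{4}{49} \left(-236\right)} = \frac{1}{- \frac{944}{49}} = - \frac{49}{944}$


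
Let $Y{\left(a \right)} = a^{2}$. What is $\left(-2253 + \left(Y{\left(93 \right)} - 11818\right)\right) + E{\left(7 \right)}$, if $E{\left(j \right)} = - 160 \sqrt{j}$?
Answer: $-5422 - 160 \sqrt{7} \approx -5845.3$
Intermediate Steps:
$\left(-2253 + \left(Y{\left(93 \right)} - 11818\right)\right) + E{\left(7 \right)} = \left(-2253 + \left(93^{2} - 11818\right)\right) - 160 \sqrt{7} = \left(-2253 + \left(8649 - 11818\right)\right) - 160 \sqrt{7} = \left(-2253 - 3169\right) - 160 \sqrt{7} = -5422 - 160 \sqrt{7}$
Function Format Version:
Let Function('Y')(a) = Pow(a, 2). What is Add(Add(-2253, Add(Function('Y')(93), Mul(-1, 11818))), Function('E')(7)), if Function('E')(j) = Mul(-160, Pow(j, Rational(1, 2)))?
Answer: Add(-5422, Mul(-160, Pow(7, Rational(1, 2)))) ≈ -5845.3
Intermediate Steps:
Add(Add(-2253, Add(Function('Y')(93), Mul(-1, 11818))), Function('E')(7)) = Add(Add(-2253, Add(Pow(93, 2), Mul(-1, 11818))), Mul(-160, Pow(7, Rational(1, 2)))) = Add(Add(-2253, Add(8649, -11818)), Mul(-160, Pow(7, Rational(1, 2)))) = Add(Add(-2253, -3169), Mul(-160, Pow(7, Rational(1, 2)))) = Add(-5422, Mul(-160, Pow(7, Rational(1, 2))))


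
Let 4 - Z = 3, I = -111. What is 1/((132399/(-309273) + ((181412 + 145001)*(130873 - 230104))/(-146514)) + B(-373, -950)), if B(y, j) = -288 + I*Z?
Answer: 5034758258/1111038050005495 ≈ 4.5316e-6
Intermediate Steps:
Z = 1 (Z = 4 - 1*3 = 4 - 3 = 1)
B(y, j) = -399 (B(y, j) = -288 - 111*1 = -288 - 111 = -399)
1/((132399/(-309273) + ((181412 + 145001)*(130873 - 230104))/(-146514)) + B(-373, -950)) = 1/((132399/(-309273) + ((181412 + 145001)*(130873 - 230104))/(-146514)) - 399) = 1/((132399*(-1/309273) + (326413*(-99231))*(-1/146514)) - 399) = 1/((-44133/103091 - 32390288403*(-1/146514)) - 399) = 1/((-44133/103091 + 10796762801/48838) - 399) = 1/(1113046918550437/5034758258 - 399) = 1/(1111038050005495/5034758258) = 5034758258/1111038050005495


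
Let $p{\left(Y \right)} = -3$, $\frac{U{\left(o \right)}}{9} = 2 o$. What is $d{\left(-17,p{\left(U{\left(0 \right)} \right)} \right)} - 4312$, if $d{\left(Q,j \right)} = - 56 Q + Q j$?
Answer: $-3309$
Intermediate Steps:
$U{\left(o \right)} = 18 o$ ($U{\left(o \right)} = 9 \cdot 2 o = 18 o$)
$d{\left(-17,p{\left(U{\left(0 \right)} \right)} \right)} - 4312 = - 17 \left(-56 - 3\right) - 4312 = \left(-17\right) \left(-59\right) - 4312 = 1003 - 4312 = -3309$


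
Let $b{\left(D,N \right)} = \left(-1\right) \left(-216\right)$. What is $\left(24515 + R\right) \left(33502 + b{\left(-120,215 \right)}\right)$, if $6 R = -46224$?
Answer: $566833298$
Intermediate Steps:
$R = -7704$ ($R = \frac{1}{6} \left(-46224\right) = -7704$)
$b{\left(D,N \right)} = 216$
$\left(24515 + R\right) \left(33502 + b{\left(-120,215 \right)}\right) = \left(24515 - 7704\right) \left(33502 + 216\right) = 16811 \cdot 33718 = 566833298$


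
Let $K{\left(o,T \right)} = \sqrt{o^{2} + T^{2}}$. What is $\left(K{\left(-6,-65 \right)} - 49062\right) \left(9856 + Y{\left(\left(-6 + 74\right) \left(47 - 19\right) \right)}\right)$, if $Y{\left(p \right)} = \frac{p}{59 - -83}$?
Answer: $- \frac{34379117136}{71} + \frac{700728 \sqrt{4261}}{71} \approx -4.8357 \cdot 10^{8}$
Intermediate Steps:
$Y{\left(p \right)} = \frac{p}{142}$ ($Y{\left(p \right)} = \frac{p}{59 + 83} = \frac{p}{142}$)
$K{\left(o,T \right)} = \sqrt{T^{2} + o^{2}}$
$\left(K{\left(-6,-65 \right)} - 49062\right) \left(9856 + Y{\left(\left(-6 + 74\right) \left(47 - 19\right) \right)}\right) = \left(\sqrt{\left(-65\right)^{2} + \left(-6\right)^{2}} - 49062\right) \left(9856 + \frac{\left(-6 + 74\right) \left(47 - 19\right)}{142}\right) = \left(\sqrt{4225 + 36} - 49062\right) \left(9856 + \frac{68 \cdot 28}{142}\right) = \left(\sqrt{4261} - 49062\right) \left(9856 + \frac{1}{142} \cdot 1904\right) = \left(-49062 + \sqrt{4261}\right) \left(9856 + \frac{952}{71}\right) = \left(-49062 + \sqrt{4261}\right) \frac{700728}{71} = - \frac{34379117136}{71} + \frac{700728 \sqrt{4261}}{71}$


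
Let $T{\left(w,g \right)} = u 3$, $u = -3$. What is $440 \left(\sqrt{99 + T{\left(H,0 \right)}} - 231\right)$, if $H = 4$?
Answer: $-101640 + 1320 \sqrt{10} \approx -97466.0$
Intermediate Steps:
$T{\left(w,g \right)} = -9$ ($T{\left(w,g \right)} = \left(-3\right) 3 = -9$)
$440 \left(\sqrt{99 + T{\left(H,0 \right)}} - 231\right) = 440 \left(\sqrt{99 - 9} - 231\right) = 440 \left(\sqrt{90} - 231\right) = 440 \left(3 \sqrt{10} - 231\right) = 440 \left(-231 + 3 \sqrt{10}\right) = -101640 + 1320 \sqrt{10}$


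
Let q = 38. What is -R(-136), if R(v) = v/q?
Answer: 68/19 ≈ 3.5789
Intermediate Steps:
R(v) = v/38
-R(-136) = -(-136)/38 = -1*(-68/19) = 68/19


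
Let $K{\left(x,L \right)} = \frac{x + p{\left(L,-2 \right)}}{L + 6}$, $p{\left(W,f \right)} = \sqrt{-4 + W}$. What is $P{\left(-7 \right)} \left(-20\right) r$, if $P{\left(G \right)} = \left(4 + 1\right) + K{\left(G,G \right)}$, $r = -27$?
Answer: $6480 - 540 i \sqrt{11} \approx 6480.0 - 1791.0 i$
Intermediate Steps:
$K{\left(x,L \right)} = \frac{x + \sqrt{-4 + L}}{6 + L}$ ($K{\left(x,L \right)} = \frac{x + \sqrt{-4 + L}}{L + 6} = \frac{x + \sqrt{-4 + L}}{6 + L}$)
$P{\left(G \right)} = 5 + \frac{G + \sqrt{-4 + G}}{6 + G}$ ($P{\left(G \right)} = \left(4 + 1\right) + \frac{G + \sqrt{-4 + G}}{6 + G} = 5 + \frac{G + \sqrt{-4 + G}}{6 + G}$)
$P{\left(-7 \right)} \left(-20\right) r = \frac{30 + \sqrt{-4 - 7} + 6 \left(-7\right)}{6 - 7} \left(-20\right) \left(-27\right) = \frac{30 + \sqrt{-11} - 42}{-1} \left(-20\right) \left(-27\right) = - (30 + i \sqrt{11} - 42) \left(-20\right) \left(-27\right) = - (-12 + i \sqrt{11}) \left(-20\right) \left(-27\right) = \left(12 - i \sqrt{11}\right) \left(-20\right) \left(-27\right) = \left(-240 + 20 i \sqrt{11}\right) \left(-27\right) = 6480 - 540 i \sqrt{11}$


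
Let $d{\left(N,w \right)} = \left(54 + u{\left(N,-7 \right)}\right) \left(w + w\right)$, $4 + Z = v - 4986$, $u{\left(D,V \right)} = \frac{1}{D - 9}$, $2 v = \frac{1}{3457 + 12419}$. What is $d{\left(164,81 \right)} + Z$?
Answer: $\frac{18500366459}{4921560} \approx 3759.0$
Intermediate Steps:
$v = \frac{1}{31752}$ ($v = \frac{1}{2 \left(3457 + 12419\right)} = \frac{1}{2 \cdot 15876} = \frac{1}{2} \cdot \frac{1}{15876} = \frac{1}{31752} \approx 3.1494 \cdot 10^{-5}$)
$u{\left(D,V \right)} = \frac{1}{-9 + D}$
$Z = - \frac{158442479}{31752}$ ($Z = -4 + \left(\frac{1}{31752} - 4986\right) = -4 - \frac{158315471}{31752} = - \frac{158442479}{31752} \approx -4990.0$)
$d{\left(N,w \right)} = 2 w \left(54 + \frac{1}{-9 + N}\right)$ ($d{\left(N,w \right)} = \left(54 + \frac{1}{-9 + N}\right) \left(w + w\right) = \left(54 + \frac{1}{-9 + N}\right) 2 w = 2 w \left(54 + \frac{1}{-9 + N}\right)$)
$d{\left(164,81 \right)} + Z = 2 \cdot 81 \frac{1}{-9 + 164} \left(-485 + 54 \cdot 164\right) - \frac{158442479}{31752} = 2 \cdot 81 \cdot \frac{1}{155} \left(-485 + 8856\right) - \frac{158442479}{31752} = 2 \cdot 81 \cdot \frac{1}{155} \cdot 8371 - \frac{158442479}{31752} = \frac{1356102}{155} - \frac{158442479}{31752} = \frac{18500366459}{4921560}$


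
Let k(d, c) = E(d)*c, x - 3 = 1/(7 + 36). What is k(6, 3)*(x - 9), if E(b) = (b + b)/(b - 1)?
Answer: -9252/215 ≈ -43.033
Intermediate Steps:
x = 130/43 (x = 3 + 1/(7 + 36) = 3 + 1/43 = 130/43 ≈ 3.0233)
E(b) = 2*b/(-1 + b) (E(b) = (2*b)/(-1 + b) = 2*b/(-1 + b))
k(d, c) = 2*c*d/(-1 + d) (k(d, c) = (2*d/(-1 + d))*c = 2*c*d/(-1 + d))
k(6, 3)*(x - 9) = (2*3*6/(-1 + 6))*(130/43 - 9) = (2*3*6/5)*(-257/43) = (2*3*6*(⅕))*(-257/43) = (36/5)*(-257/43) = -9252/215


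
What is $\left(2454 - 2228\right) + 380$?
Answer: $606$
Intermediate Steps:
$\left(2454 - 2228\right) + 380 = 226 + 380 = 606$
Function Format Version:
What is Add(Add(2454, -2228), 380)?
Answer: 606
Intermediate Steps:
Add(Add(2454, -2228), 380) = Add(226, 380) = 606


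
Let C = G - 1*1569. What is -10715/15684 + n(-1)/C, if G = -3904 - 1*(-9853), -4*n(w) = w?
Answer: -15642593/22898640 ≈ -0.68312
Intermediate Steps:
n(w) = -w/4
G = 5949 (G = -3904 + 9853 = 5949)
C = 4380 (C = 5949 - 1*1569 = 5949 - 1569 = 4380)
-10715/15684 + n(-1)/C = -10715/15684 - 1/4*(-1)/4380 = -10715*1/15684 + (1/4)*(1/4380) = -10715/15684 + 1/17520 = -15642593/22898640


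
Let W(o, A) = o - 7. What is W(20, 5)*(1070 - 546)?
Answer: 6812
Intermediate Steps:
W(o, A) = -7 + o
W(20, 5)*(1070 - 546) = (-7 + 20)*(1070 - 546) = 13*524 = 6812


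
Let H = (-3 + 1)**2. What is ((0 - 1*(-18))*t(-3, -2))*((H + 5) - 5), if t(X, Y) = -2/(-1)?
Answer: 144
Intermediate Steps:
t(X, Y) = 2 (t(X, Y) = -2*(-1) = 2)
H = 4 (H = (-2)**2 = 4)
((0 - 1*(-18))*t(-3, -2))*((H + 5) - 5) = ((0 - 1*(-18))*2)*((4 + 5) - 5) = ((0 + 18)*2)*(9 - 5) = (18*2)*4 = 36*4 = 144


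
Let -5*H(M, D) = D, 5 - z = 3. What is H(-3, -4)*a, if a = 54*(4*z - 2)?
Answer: 1296/5 ≈ 259.20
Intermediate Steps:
z = 2 (z = 5 - 1*3 = 5 - 3 = 2)
H(M, D) = -D/5
a = 324 (a = 54*(4*2 - 2) = 54*(8 - 2) = 54*6 = 324)
H(-3, -4)*a = -1/5*(-4)*324 = (4/5)*324 = 1296/5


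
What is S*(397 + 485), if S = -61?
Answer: -53802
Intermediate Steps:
S*(397 + 485) = -61*(397 + 485) = -61*882 = -53802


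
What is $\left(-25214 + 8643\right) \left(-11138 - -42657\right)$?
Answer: $-522301349$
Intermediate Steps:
$\left(-25214 + 8643\right) \left(-11138 - -42657\right) = - 16571 \left(-11138 + 42657\right) = \left(-16571\right) 31519 = -522301349$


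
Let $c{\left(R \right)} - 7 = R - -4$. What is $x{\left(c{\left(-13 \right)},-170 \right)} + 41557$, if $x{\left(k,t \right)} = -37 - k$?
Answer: $41522$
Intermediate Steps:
$c{\left(R \right)} = 11 + R$ ($c{\left(R \right)} = 7 + \left(R - -4\right) = 7 + \left(R + 4\right) = 7 + \left(4 + R\right) = 11 + R$)
$x{\left(c{\left(-13 \right)},-170 \right)} + 41557 = \left(-37 - \left(11 - 13\right)\right) + 41557 = \left(-37 - -2\right) + 41557 = \left(-37 + 2\right) + 41557 = -35 + 41557 = 41522$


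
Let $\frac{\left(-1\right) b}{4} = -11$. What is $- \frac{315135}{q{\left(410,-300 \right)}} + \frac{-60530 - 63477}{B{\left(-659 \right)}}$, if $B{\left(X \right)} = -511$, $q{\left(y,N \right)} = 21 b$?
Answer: $- \frac{2211977}{22484} \approx -98.38$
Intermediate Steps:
$b = 44$ ($b = \left(-4\right) \left(-11\right) = 44$)
$q{\left(y,N \right)} = 924$ ($q{\left(y,N \right)} = 21 \cdot 44 = 924$)
$- \frac{315135}{q{\left(410,-300 \right)}} + \frac{-60530 - 63477}{B{\left(-659 \right)}} = - \frac{315135}{924} + \frac{-60530 - 63477}{-511} = \left(-315135\right) \frac{1}{924} - - \frac{124007}{511} = - \frac{105045}{308} + \frac{124007}{511} = - \frac{2211977}{22484}$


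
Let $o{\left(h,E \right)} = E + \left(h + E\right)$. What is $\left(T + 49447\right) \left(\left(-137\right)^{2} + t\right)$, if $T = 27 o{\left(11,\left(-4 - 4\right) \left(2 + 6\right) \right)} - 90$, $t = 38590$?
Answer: $2649871082$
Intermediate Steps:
$o{\left(h,E \right)} = h + 2 E$ ($o{\left(h,E \right)} = E + \left(E + h\right) = h + 2 E$)
$T = -3249$ ($T = 27 \left(11 + 2 \left(-4 - 4\right) \left(2 + 6\right)\right) - 90 = 27 \left(11 + 2 \left(\left(-8\right) 8\right)\right) - 90 = 27 \left(11 + 2 \left(-64\right)\right) - 90 = 27 \left(11 - 128\right) - 90 = 27 \left(-117\right) - 90 = -3159 - 90 = -3249$)
$\left(T + 49447\right) \left(\left(-137\right)^{2} + t\right) = \left(-3249 + 49447\right) \left(\left(-137\right)^{2} + 38590\right) = 46198 \left(18769 + 38590\right) = 46198 \cdot 57359 = 2649871082$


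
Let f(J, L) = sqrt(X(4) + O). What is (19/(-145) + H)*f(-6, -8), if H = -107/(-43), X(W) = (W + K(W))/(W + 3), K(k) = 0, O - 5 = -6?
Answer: 14698*I*sqrt(21)/43645 ≈ 1.5432*I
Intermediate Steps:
O = -1 (O = 5 - 6 = -1)
X(W) = W/(3 + W) (X(W) = (W + 0)/(W + 3) = W/(3 + W))
f(J, L) = I*sqrt(21)/7 (f(J, L) = sqrt(4/(3 + 4) - 1) = sqrt(4/7 - 1) = sqrt(-3/7) = I*sqrt(21)/7)
H = 107/43 (H = -107*(-1/43) = 107/43 ≈ 2.4884)
(19/(-145) + H)*f(-6, -8) = (19/(-145) + 107/43)*(I*sqrt(21)/7) = (19*(-1/145) + 107/43)*(I*sqrt(21)/7) = (-19/145 + 107/43)*(I*sqrt(21)/7) = 14698*(I*sqrt(21)/7)/6235 = 14698*I*sqrt(21)/43645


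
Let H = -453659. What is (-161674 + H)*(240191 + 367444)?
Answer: -373897867455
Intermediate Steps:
(-161674 + H)*(240191 + 367444) = (-161674 - 453659)*(240191 + 367444) = -615333*607635 = -373897867455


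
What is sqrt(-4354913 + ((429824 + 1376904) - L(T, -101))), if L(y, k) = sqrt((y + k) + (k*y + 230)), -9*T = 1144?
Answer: sqrt(-22933665 - 3*sqrt(115561))/3 ≈ 1596.3*I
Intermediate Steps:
T = -1144/9 (T = -1/9*1144 = -1144/9 ≈ -127.11)
L(y, k) = sqrt(230 + k + y + k*y) (L(y, k) = sqrt((k + y) + (230 + k*y)) = sqrt(230 + k + y + k*y))
sqrt(-4354913 + ((429824 + 1376904) - L(T, -101))) = sqrt(-4354913 + ((429824 + 1376904) - sqrt(230 - 101 - 1144/9 - 101*(-1144/9)))) = sqrt(-4354913 + (1806728 - sqrt(230 - 101 - 1144/9 + 115544/9))) = sqrt(-4354913 + (1806728 - sqrt(115561/9))) = sqrt(-4354913 + (1806728 - sqrt(115561)/3)) = sqrt(-2548185 - sqrt(115561)/3)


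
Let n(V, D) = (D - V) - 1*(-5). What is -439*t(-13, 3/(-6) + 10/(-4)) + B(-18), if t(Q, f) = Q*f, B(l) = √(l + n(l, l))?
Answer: -17121 + I*√13 ≈ -17121.0 + 3.6056*I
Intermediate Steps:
n(V, D) = 5 + D - V (n(V, D) = (D - V) + 5 = 5 + D - V)
B(l) = √(5 + l) (B(l) = √(l + (5 + l - l)) = √(l + 5) = √(5 + l))
-439*t(-13, 3/(-6) + 10/(-4)) + B(-18) = -(-5707)*(3/(-6) + 10/(-4)) + √(5 - 18) = -(-5707)*(3*(-⅙) + 10*(-¼)) + √(-13) = -(-5707)*(-½ - 5/2) + I*√13 = -(-5707)*(-3) + I*√13 = -439*39 + I*√13 = -17121 + I*√13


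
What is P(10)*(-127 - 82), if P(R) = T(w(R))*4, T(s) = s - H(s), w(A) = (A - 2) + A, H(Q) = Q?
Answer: 0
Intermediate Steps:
w(A) = -2 + 2*A (w(A) = (-2 + A) + A = -2 + 2*A)
T(s) = 0 (T(s) = s - s = 0)
P(R) = 0 (P(R) = 0*4 = 0)
P(10)*(-127 - 82) = 0*(-127 - 82) = 0*(-209) = 0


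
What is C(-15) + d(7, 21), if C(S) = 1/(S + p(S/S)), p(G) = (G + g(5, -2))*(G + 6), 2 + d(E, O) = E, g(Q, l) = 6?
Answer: 171/34 ≈ 5.0294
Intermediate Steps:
d(E, O) = -2 + E
p(G) = (6 + G)² (p(G) = (G + 6)*(G + 6) = (6 + G)*(6 + G) = (6 + G)²)
C(S) = 1/(49 + S) (C(S) = 1/(S + (36 + (S/S)² + 12*(S/S))) = 1/(S + (36 + 1² + 12*1)) = 1/(S + (36 + 1 + 12)) = 1/(S + 49) = 1/(49 + S))
C(-15) + d(7, 21) = 1/(49 - 15) + (-2 + 7) = 1/34 + 5 = 171/34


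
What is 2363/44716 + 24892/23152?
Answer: 36493089/32352026 ≈ 1.1280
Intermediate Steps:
2363/44716 + 24892/23152 = 2363*(1/44716) + 24892*(1/23152) = 2363/44716 + 6223/5788 = 36493089/32352026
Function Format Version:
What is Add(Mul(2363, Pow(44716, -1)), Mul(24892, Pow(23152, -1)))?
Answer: Rational(36493089, 32352026) ≈ 1.1280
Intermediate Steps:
Add(Mul(2363, Pow(44716, -1)), Mul(24892, Pow(23152, -1))) = Add(Mul(2363, Rational(1, 44716)), Mul(24892, Rational(1, 23152))) = Add(Rational(2363, 44716), Rational(6223, 5788)) = Rational(36493089, 32352026)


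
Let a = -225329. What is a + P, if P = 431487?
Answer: 206158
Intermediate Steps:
a + P = -225329 + 431487 = 206158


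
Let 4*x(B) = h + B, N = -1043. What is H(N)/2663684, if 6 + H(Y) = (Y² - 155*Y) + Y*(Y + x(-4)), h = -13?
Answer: 9367159/10654736 ≈ 0.87915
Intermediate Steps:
x(B) = -13/4 + B/4 (x(B) = (-13 + B)/4 = -13/4 + B/4)
H(Y) = -6 + Y² - 155*Y + Y*(-17/4 + Y) (H(Y) = -6 + ((Y² - 155*Y) + Y*(Y + (-13/4 + (¼)*(-4)))) = -6 + ((Y² - 155*Y) + Y*(Y + (-13/4 - 1))) = -6 + ((Y² - 155*Y) + Y*(Y - 17/4)) = -6 + ((Y² - 155*Y) + Y*(-17/4 + Y)) = -6 + (Y² - 155*Y + Y*(-17/4 + Y)) = -6 + Y² - 155*Y + Y*(-17/4 + Y))
H(N)/2663684 = (-6 + 2*(-1043)² - 637/4*(-1043))/2663684 = (-6 + 2*1087849 + 664391/4)*(1/2663684) = (-6 + 2175698 + 664391/4)*(1/2663684) = (9367159/4)*(1/2663684) = 9367159/10654736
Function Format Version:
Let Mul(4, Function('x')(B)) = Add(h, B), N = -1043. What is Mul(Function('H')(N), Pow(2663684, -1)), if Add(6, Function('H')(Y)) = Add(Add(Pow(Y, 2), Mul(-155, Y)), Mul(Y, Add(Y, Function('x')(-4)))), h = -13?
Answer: Rational(9367159, 10654736) ≈ 0.87915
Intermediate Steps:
Function('x')(B) = Add(Rational(-13, 4), Mul(Rational(1, 4), B)) (Function('x')(B) = Mul(Rational(1, 4), Add(-13, B)) = Add(Rational(-13, 4), Mul(Rational(1, 4), B)))
Function('H')(Y) = Add(-6, Pow(Y, 2), Mul(-155, Y), Mul(Y, Add(Rational(-17, 4), Y))) (Function('H')(Y) = Add(-6, Add(Add(Pow(Y, 2), Mul(-155, Y)), Mul(Y, Add(Y, Add(Rational(-13, 4), Mul(Rational(1, 4), -4)))))) = Add(-6, Add(Add(Pow(Y, 2), Mul(-155, Y)), Mul(Y, Add(Y, Add(Rational(-13, 4), -1))))) = Add(-6, Add(Add(Pow(Y, 2), Mul(-155, Y)), Mul(Y, Add(Y, Rational(-17, 4))))) = Add(-6, Add(Add(Pow(Y, 2), Mul(-155, Y)), Mul(Y, Add(Rational(-17, 4), Y)))) = Add(-6, Add(Pow(Y, 2), Mul(-155, Y), Mul(Y, Add(Rational(-17, 4), Y)))) = Add(-6, Pow(Y, 2), Mul(-155, Y), Mul(Y, Add(Rational(-17, 4), Y))))
Mul(Function('H')(N), Pow(2663684, -1)) = Mul(Add(-6, Mul(2, Pow(-1043, 2)), Mul(Rational(-637, 4), -1043)), Pow(2663684, -1)) = Mul(Add(-6, Mul(2, 1087849), Rational(664391, 4)), Rational(1, 2663684)) = Mul(Add(-6, 2175698, Rational(664391, 4)), Rational(1, 2663684)) = Mul(Rational(9367159, 4), Rational(1, 2663684)) = Rational(9367159, 10654736)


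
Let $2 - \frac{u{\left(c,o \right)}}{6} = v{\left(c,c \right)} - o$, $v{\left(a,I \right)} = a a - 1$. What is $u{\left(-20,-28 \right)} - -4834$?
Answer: $2284$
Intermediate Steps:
$v{\left(a,I \right)} = -1 + a^{2}$ ($v{\left(a,I \right)} = a^{2} - 1 = -1 + a^{2}$)
$u{\left(c,o \right)} = 18 - 6 c^{2} + 6 o$ ($u{\left(c,o \right)} = 12 - 6 \left(\left(-1 + c^{2}\right) - o\right) = 12 - 6 \left(-1 + c^{2} - o\right) = 12 + \left(6 - 6 c^{2} + 6 o\right) = 18 - 6 c^{2} + 6 o$)
$u{\left(-20,-28 \right)} - -4834 = \left(18 - 6 \left(-20\right)^{2} + 6 \left(-28\right)\right) - -4834 = \left(18 - 2400 - 168\right) + 4834 = -2550 + 4834 = 2284$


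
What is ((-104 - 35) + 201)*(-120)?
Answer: -7440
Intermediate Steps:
((-104 - 35) + 201)*(-120) = (-139 + 201)*(-120) = 62*(-120) = -7440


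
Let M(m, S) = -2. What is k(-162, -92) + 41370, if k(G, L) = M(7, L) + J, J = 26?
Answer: 41394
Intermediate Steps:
k(G, L) = 24 (k(G, L) = -2 + 26 = 24)
k(-162, -92) + 41370 = 24 + 41370 = 41394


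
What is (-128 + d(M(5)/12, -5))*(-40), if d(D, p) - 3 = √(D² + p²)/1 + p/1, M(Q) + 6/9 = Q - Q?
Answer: 5200 - 20*√8101/9 ≈ 5000.0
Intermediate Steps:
M(Q) = -⅔ (M(Q) = -⅔ + (Q - Q) = -⅔ + 0 = -⅔)
d(D, p) = 3 + p + √(D² + p²) (d(D, p) = 3 + (√(D² + p²)/1 + p/1) = 3 + (√(D² + p²)*1 + p*1) = 3 + (√(D² + p²) + p) = 3 + (p + √(D² + p²)) = 3 + p + √(D² + p²))
(-128 + d(M(5)/12, -5))*(-40) = (-128 + (3 - 5 + √((-⅔/12)² + (-5)²)))*(-40) = (-128 + (3 - 5 + √((-⅔*1/12)² + 25)))*(-40) = (-128 + (3 - 5 + √((-1/18)² + 25)))*(-40) = (-128 + (3 - 5 + √(1/324 + 25)))*(-40) = (-128 + (3 - 5 + √(8101/324)))*(-40) = (-128 + (3 - 5 + √8101/18))*(-40) = (-128 + (-2 + √8101/18))*(-40) = (-130 + √8101/18)*(-40) = 5200 - 20*√8101/9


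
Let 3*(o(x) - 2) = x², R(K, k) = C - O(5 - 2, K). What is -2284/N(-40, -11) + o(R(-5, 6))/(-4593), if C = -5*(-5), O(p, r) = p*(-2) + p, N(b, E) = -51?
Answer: 10476982/234243 ≈ 44.727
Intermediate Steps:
O(p, r) = -p (O(p, r) = -2*p + p = -p)
C = 25
R(K, k) = 28 (R(K, k) = 25 - (-1)*(5 - 2) = 25 - (-1)*3 = 25 - 1*(-3) = 25 + 3 = 28)
o(x) = 2 + x²/3
-2284/N(-40, -11) + o(R(-5, 6))/(-4593) = -2284/(-51) + (2 + (⅓)*28²)/(-4593) = -2284*(-1/51) + (2 + (⅓)*784)*(-1/4593) = 2284/51 + (2 + 784/3)*(-1/4593) = 2284/51 + (790/3)*(-1/4593) = 2284/51 - 790/13779 = 10476982/234243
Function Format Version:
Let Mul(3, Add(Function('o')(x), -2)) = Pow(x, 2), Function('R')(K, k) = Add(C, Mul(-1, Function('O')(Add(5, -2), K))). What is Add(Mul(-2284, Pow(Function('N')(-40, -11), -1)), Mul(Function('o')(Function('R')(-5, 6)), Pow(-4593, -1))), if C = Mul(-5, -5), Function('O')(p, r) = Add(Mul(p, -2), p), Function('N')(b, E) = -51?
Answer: Rational(10476982, 234243) ≈ 44.727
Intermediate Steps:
Function('O')(p, r) = Mul(-1, p) (Function('O')(p, r) = Add(Mul(-2, p), p) = Mul(-1, p))
C = 25
Function('R')(K, k) = 28 (Function('R')(K, k) = Add(25, Mul(-1, Mul(-1, Add(5, -2)))) = Add(25, Mul(-1, Mul(-1, 3))) = Add(25, Mul(-1, -3)) = Add(25, 3) = 28)
Function('o')(x) = Add(2, Mul(Rational(1, 3), Pow(x, 2)))
Add(Mul(-2284, Pow(Function('N')(-40, -11), -1)), Mul(Function('o')(Function('R')(-5, 6)), Pow(-4593, -1))) = Add(Mul(-2284, Pow(-51, -1)), Mul(Add(2, Mul(Rational(1, 3), Pow(28, 2))), Pow(-4593, -1))) = Add(Mul(-2284, Rational(-1, 51)), Mul(Add(2, Mul(Rational(1, 3), 784)), Rational(-1, 4593))) = Add(Rational(2284, 51), Mul(Add(2, Rational(784, 3)), Rational(-1, 4593))) = Add(Rational(2284, 51), Mul(Rational(790, 3), Rational(-1, 4593))) = Add(Rational(2284, 51), Rational(-790, 13779)) = Rational(10476982, 234243)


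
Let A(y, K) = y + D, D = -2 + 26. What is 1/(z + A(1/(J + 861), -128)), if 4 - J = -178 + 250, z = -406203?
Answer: -793/322099946 ≈ -2.4620e-6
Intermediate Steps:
J = -68 (J = 4 - (-178 + 250) = 4 - 1*72 = 4 - 72 = -68)
D = 24
A(y, K) = 24 + y (A(y, K) = y + 24 = 24 + y)
1/(z + A(1/(J + 861), -128)) = 1/(-406203 + (24 + 1/(-68 + 861))) = 1/(-406203 + (24 + 1/793)) = 1/(-406203 + 19033/793) = 1/(-322099946/793) = -793/322099946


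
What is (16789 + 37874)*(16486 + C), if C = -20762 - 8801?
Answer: -714828051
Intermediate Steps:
C = -29563
(16789 + 37874)*(16486 + C) = (16789 + 37874)*(16486 - 29563) = 54663*(-13077) = -714828051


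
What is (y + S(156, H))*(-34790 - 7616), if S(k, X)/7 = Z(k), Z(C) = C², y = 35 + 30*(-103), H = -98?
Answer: -7094396582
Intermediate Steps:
y = -3055 (y = 35 - 3090 = -3055)
S(k, X) = 7*k²
(y + S(156, H))*(-34790 - 7616) = (-3055 + 7*156²)*(-34790 - 7616) = (-3055 + 7*24336)*(-42406) = (-3055 + 170352)*(-42406) = 167297*(-42406) = -7094396582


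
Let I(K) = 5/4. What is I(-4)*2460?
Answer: 3075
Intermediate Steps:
I(K) = 5/4 (I(K) = 5*(¼) = 5/4)
I(-4)*2460 = (5/4)*2460 = 3075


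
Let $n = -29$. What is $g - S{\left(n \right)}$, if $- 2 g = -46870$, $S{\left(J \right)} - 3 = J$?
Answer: $23461$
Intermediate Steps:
$S{\left(J \right)} = 3 + J$
$g = 23435$ ($g = \left(- \frac{1}{2}\right) \left(-46870\right) = 23435$)
$g - S{\left(n \right)} = 23435 - \left(3 - 29\right) = 23435 - -26 = 23435 + 26 = 23461$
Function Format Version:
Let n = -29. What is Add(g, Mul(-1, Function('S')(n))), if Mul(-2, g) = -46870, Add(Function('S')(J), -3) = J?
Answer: 23461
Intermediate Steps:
Function('S')(J) = Add(3, J)
g = 23435 (g = Mul(Rational(-1, 2), -46870) = 23435)
Add(g, Mul(-1, Function('S')(n))) = Add(23435, Mul(-1, Add(3, -29))) = Add(23435, Mul(-1, -26)) = Add(23435, 26) = 23461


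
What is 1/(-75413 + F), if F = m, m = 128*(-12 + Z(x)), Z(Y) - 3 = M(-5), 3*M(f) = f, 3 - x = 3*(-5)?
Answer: -3/230335 ≈ -1.3025e-5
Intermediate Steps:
x = 18 (x = 3 - 3*(-5) = 3 - 1*(-15) = 3 + 15 = 18)
M(f) = f/3
Z(Y) = 4/3 (Z(Y) = 3 + (⅓)*(-5) = 3 - 5/3 = 4/3)
m = -4096/3 (m = 128*(-12 + 4/3) = 128*(-32/3) = -4096/3 ≈ -1365.3)
F = -4096/3 ≈ -1365.3
1/(-75413 + F) = 1/(-75413 - 4096/3) = 1/(-230335/3) = -3/230335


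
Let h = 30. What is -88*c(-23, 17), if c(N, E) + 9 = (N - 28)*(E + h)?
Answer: 211728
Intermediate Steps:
c(N, E) = -9 + (-28 + N)*(30 + E) (c(N, E) = -9 + (N - 28)*(E + 30) = -9 + (-28 + N)*(30 + E))
-88*c(-23, 17) = -88*(-849 - 28*17 + 30*(-23) + 17*(-23)) = -88*(-849 - 476 - 690 - 391) = -88*(-2406) = 211728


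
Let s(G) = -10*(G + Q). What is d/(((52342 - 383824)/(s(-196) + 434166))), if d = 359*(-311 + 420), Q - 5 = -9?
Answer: -8533805873/165741 ≈ -51489.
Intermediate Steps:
Q = -4 (Q = 5 - 9 = -4)
s(G) = 40 - 10*G (s(G) = -10*(G - 4) = -10*(-4 + G) = 40 - 10*G)
d = 39131 (d = 359*109 = 39131)
d/(((52342 - 383824)/(s(-196) + 434166))) = 39131/(((52342 - 383824)/((40 - 10*(-196)) + 434166))) = 39131/((-331482/((40 + 1960) + 434166))) = 39131/((-331482/(2000 + 434166))) = 39131/((-331482/436166)) = 39131/((-331482*1/436166)) = 39131/(-165741/218083) = 39131*(-218083/165741) = -8533805873/165741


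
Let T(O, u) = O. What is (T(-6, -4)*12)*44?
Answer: -3168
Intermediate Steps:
(T(-6, -4)*12)*44 = -6*12*44 = -72*44 = -3168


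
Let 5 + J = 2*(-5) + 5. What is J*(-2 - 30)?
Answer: 320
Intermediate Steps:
J = -10 (J = -5 + (2*(-5) + 5) = -5 + (-10 + 5) = -5 - 5 = -10)
J*(-2 - 30) = -10*(-2 - 30) = -10*(-32) = 320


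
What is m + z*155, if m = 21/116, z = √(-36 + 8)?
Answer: 21/116 + 310*I*√7 ≈ 0.18103 + 820.18*I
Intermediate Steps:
z = 2*I*√7 (z = √(-28) = 2*I*√7 ≈ 5.2915*I)
m = 21/116 (m = 21*(1/116) = 21/116 ≈ 0.18103)
m + z*155 = 21/116 + (2*I*√7)*155 = 21/116 + 310*I*√7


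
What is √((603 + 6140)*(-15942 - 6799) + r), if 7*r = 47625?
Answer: 2*I*√1878363053/7 ≈ 12383.0*I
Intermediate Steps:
r = 47625/7 (r = (⅐)*47625 = 47625/7 ≈ 6803.6)
√((603 + 6140)*(-15942 - 6799) + r) = √((603 + 6140)*(-15942 - 6799) + 47625/7) = √(6743*(-22741) + 47625/7) = √(-153342563 + 47625/7) = √(-1073350316/7) = 2*I*√1878363053/7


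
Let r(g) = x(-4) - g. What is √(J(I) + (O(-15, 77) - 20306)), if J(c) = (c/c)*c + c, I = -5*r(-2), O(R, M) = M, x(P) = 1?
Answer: 3*I*√2251 ≈ 142.33*I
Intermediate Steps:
r(g) = 1 - g
I = -15 (I = -5*(1 - 1*(-2)) = -5*(1 + 2) = -5*3 = -15)
J(c) = 2*c (J(c) = 1*c + c = c + c = 2*c)
√(J(I) + (O(-15, 77) - 20306)) = √(2*(-15) + (77 - 20306)) = √(-30 - 20229) = √(-20259) = 3*I*√2251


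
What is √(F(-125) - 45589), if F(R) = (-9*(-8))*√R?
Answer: √(-45589 + 360*I*√5) ≈ 1.885 + 213.52*I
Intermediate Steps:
F(R) = 72*√R
√(F(-125) - 45589) = √(72*√(-125) - 45589) = √(72*(5*I*√5) - 45589) = √(360*I*√5 - 45589) = √(-45589 + 360*I*√5)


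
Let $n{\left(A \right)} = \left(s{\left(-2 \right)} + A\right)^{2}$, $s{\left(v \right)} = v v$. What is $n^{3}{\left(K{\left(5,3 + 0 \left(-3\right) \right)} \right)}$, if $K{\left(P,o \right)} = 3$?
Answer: $117649$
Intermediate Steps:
$s{\left(v \right)} = v^{2}$
$n{\left(A \right)} = \left(4 + A\right)^{2}$ ($n{\left(A \right)} = \left(\left(-2\right)^{2} + A\right)^{2} = \left(4 + A\right)^{2}$)
$n^{3}{\left(K{\left(5,3 + 0 \left(-3\right) \right)} \right)} = \left(\left(4 + 3\right)^{2}\right)^{3} = \left(7^{2}\right)^{3} = 49^{3} = 117649$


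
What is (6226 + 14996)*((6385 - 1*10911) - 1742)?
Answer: -133019496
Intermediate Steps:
(6226 + 14996)*((6385 - 1*10911) - 1742) = 21222*((6385 - 10911) - 1742) = 21222*(-4526 - 1742) = 21222*(-6268) = -133019496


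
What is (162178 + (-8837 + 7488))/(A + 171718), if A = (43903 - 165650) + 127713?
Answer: 160829/177684 ≈ 0.90514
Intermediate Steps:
A = 5966 (A = -121747 + 127713 = 5966)
(162178 + (-8837 + 7488))/(A + 171718) = (162178 + (-8837 + 7488))/(5966 + 171718) = (162178 - 1349)/177684 = 160829*(1/177684) = 160829/177684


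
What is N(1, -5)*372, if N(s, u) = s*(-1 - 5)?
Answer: -2232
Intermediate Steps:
N(s, u) = -6*s (N(s, u) = s*(-6) = -6*s)
N(1, -5)*372 = -6*1*372 = -6*372 = -2232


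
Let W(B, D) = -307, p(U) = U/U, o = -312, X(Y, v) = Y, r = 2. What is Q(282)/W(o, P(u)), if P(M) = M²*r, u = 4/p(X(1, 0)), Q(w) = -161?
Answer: 161/307 ≈ 0.52443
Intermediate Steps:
p(U) = 1
u = 4 (u = 4/1 = 4*1 = 4)
P(M) = 2*M² (P(M) = M²*2 = 2*M²)
Q(282)/W(o, P(u)) = -161/(-307) = -161*(-1/307) = 161/307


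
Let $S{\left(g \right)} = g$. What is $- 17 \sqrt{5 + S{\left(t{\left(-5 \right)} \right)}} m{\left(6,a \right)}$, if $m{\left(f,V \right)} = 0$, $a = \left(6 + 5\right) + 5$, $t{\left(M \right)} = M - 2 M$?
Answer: $0$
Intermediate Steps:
$t{\left(M \right)} = - M$
$a = 16$ ($a = 11 + 5 = 16$)
$- 17 \sqrt{5 + S{\left(t{\left(-5 \right)} \right)}} m{\left(6,a \right)} = - 17 \sqrt{5 - -5} \cdot 0 = - 17 \sqrt{5 + 5} \cdot 0 = - 17 \sqrt{10} \cdot 0 = \left(-17\right) 0 = 0$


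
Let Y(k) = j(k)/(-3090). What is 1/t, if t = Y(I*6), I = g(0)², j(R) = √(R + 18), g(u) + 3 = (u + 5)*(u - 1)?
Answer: -515*√402/67 ≈ -154.12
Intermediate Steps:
g(u) = -3 + (-1 + u)*(5 + u) (g(u) = -3 + (u + 5)*(u - 1) = -3 + (5 + u)*(-1 + u) = -3 + (-1 + u)*(5 + u))
j(R) = √(18 + R)
I = 64 (I = (-8 + 0² + 4*0)² = (-8 + 0 + 0)² = (-8)² = 64)
Y(k) = -√(18 + k)/3090 (Y(k) = √(18 + k)/(-3090) = √(18 + k)*(-1/3090) = -√(18 + k)/3090)
t = -√402/3090 (t = -√(18 + 64*6)/3090 = -√(18 + 384)/3090 = -√402/3090 ≈ -0.0064887)
1/t = 1/(-√402/3090) = -515*√402/67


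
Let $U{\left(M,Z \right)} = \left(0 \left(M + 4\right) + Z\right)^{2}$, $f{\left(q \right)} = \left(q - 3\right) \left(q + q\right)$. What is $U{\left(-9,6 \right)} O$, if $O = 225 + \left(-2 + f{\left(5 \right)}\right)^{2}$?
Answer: $19764$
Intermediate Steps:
$f{\left(q \right)} = 2 q \left(-3 + q\right)$ ($f{\left(q \right)} = \left(-3 + q\right) 2 q = 2 q \left(-3 + q\right)$)
$U{\left(M,Z \right)} = Z^{2}$ ($U{\left(M,Z \right)} = \left(0 \left(4 + M\right) + Z\right)^{2} = \left(0 + Z\right)^{2} = Z^{2}$)
$O = 549$ ($O = 225 + \left(-2 + 2 \cdot 5 \left(-3 + 5\right)\right)^{2} = 225 + \left(-2 + 2 \cdot 5 \cdot 2\right)^{2} = 225 + \left(-2 + 20\right)^{2} = 225 + 18^{2} = 225 + 324 = 549$)
$U{\left(-9,6 \right)} O = 6^{2} \cdot 549 = 36 \cdot 549 = 19764$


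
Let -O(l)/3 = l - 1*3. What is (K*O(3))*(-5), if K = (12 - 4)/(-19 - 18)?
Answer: 0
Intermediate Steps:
K = -8/37 (K = 8/(-37) = 8*(-1/37) = -8/37 ≈ -0.21622)
O(l) = 9 - 3*l (O(l) = -3*(l - 1*3) = -3*(l - 3) = -3*(-3 + l) = 9 - 3*l)
(K*O(3))*(-5) = -8*(9 - 3*3)/37*(-5) = -8*(9 - 9)/37*(-5) = -8/37*0*(-5) = 0*(-5) = 0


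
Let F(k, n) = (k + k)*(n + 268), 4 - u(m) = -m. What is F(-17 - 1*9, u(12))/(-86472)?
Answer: 1846/10809 ≈ 0.17078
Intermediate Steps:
u(m) = 4 + m (u(m) = 4 - (-1)*m = 4 + m)
F(k, n) = 2*k*(268 + n) (F(k, n) = (2*k)*(268 + n) = 2*k*(268 + n))
F(-17 - 1*9, u(12))/(-86472) = (2*(-17 - 1*9)*(268 + (4 + 12)))/(-86472) = (2*(-17 - 9)*(268 + 16))*(-1/86472) = (2*(-26)*284)*(-1/86472) = -14768*(-1/86472) = 1846/10809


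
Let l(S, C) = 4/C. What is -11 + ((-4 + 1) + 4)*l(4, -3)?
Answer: -37/3 ≈ -12.333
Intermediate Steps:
-11 + ((-4 + 1) + 4)*l(4, -3) = -11 + ((-4 + 1) + 4)*(4/(-3)) = -11 + (-3 + 4)*(4*(-⅓)) = -11 + 1*(-4/3) = -11 - 4/3 = -37/3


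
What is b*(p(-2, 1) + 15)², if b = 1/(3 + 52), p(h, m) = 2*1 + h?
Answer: 45/11 ≈ 4.0909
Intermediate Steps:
p(h, m) = 2 + h
b = 1/55 ≈ 0.018182
b*(p(-2, 1) + 15)² = ((2 - 2) + 15)²/55 = (0 + 15)²/55 = (1/55)*15² = (1/55)*225 = 45/11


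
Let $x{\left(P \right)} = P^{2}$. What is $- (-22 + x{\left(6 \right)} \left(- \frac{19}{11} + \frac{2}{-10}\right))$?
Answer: $\frac{5026}{55} \approx 91.382$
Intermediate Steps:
$- (-22 + x{\left(6 \right)} \left(- \frac{19}{11} + \frac{2}{-10}\right)) = - (-22 + 6^{2} \left(- \frac{19}{11} + \frac{2}{-10}\right)) = - (-22 + 36 \left(\left(-19\right) \frac{1}{11} + 2 \left(- \frac{1}{10}\right)\right)) = - (-22 + 36 \left(- \frac{19}{11} - \frac{1}{5}\right)) = - (-22 + 36 \left(- \frac{106}{55}\right)) = - (-22 - \frac{3816}{55}) = \left(-1\right) \left(- \frac{5026}{55}\right) = \frac{5026}{55}$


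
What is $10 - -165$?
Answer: $175$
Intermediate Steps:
$10 - -165 = 10 + 165 = 175$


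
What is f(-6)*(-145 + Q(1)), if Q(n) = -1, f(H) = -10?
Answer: 1460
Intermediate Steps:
f(-6)*(-145 + Q(1)) = -10*(-145 - 1) = -10*(-146) = 1460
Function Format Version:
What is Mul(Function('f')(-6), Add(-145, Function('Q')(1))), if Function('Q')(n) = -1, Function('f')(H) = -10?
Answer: 1460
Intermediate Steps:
Mul(Function('f')(-6), Add(-145, Function('Q')(1))) = Mul(-10, Add(-145, -1)) = Mul(-10, -146) = 1460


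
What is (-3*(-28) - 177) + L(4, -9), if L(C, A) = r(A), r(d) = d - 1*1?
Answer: -103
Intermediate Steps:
r(d) = -1 + d (r(d) = d - 1 = -1 + d)
L(C, A) = -1 + A
(-3*(-28) - 177) + L(4, -9) = (-3*(-28) - 177) + (-1 - 9) = (84 - 177) - 10 = -93 - 10 = -103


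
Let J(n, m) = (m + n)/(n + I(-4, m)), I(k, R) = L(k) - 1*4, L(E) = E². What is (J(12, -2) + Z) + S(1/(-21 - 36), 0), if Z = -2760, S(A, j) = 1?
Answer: -33103/12 ≈ -2758.6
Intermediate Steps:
I(k, R) = -4 + k² (I(k, R) = k² - 1*4 = k² - 4 = -4 + k²)
J(n, m) = (m + n)/(12 + n) (J(n, m) = (m + n)/(n + (-4 + (-4)²)) = (m + n)/(n + (-4 + 16)) = (m + n)/(n + 12) = (m + n)/(12 + n))
(J(12, -2) + Z) + S(1/(-21 - 36), 0) = ((-2 + 12)/(12 + 12) - 2760) + 1 = (10/24 - 2760) + 1 = ((1/24)*10 - 2760) + 1 = (5/12 - 2760) + 1 = -33115/12 + 1 = -33103/12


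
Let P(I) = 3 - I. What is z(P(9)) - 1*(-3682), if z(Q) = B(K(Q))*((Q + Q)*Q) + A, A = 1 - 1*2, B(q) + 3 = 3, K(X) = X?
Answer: 3681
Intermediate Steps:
B(q) = 0 (B(q) = -3 + 3 = 0)
A = -1 (A = 1 - 2 = -1)
z(Q) = -1 (z(Q) = 0*((Q + Q)*Q) - 1 = 0*((2*Q)*Q) - 1 = 0*(2*Q²) - 1 = 0 - 1 = -1)
z(P(9)) - 1*(-3682) = -1 - 1*(-3682) = -1 + 3682 = 3681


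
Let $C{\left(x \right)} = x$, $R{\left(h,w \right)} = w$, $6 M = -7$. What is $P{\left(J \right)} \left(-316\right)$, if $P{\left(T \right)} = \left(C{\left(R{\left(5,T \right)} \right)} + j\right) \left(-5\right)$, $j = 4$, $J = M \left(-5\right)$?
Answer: $\frac{46610}{3} \approx 15537.0$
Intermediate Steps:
$M = - \frac{7}{6}$ ($M = \frac{1}{6} \left(-7\right) = - \frac{7}{6} \approx -1.1667$)
$J = \frac{35}{6}$ ($J = \left(- \frac{7}{6}\right) \left(-5\right) = \frac{35}{6} \approx 5.8333$)
$P{\left(T \right)} = -20 - 5 T$ ($P{\left(T \right)} = \left(T + 4\right) \left(-5\right) = \left(4 + T\right) \left(-5\right) = -20 - 5 T$)
$P{\left(J \right)} \left(-316\right) = \left(-20 - \frac{175}{6}\right) \left(-316\right) = \left(- \frac{295}{6}\right) \left(-316\right) = \frac{46610}{3}$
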